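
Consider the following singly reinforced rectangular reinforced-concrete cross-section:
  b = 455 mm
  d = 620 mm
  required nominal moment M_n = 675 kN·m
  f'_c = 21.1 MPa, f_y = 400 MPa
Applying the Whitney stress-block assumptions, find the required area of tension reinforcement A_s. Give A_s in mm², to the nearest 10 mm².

A_s ≈ 3100 mm²

With M_n = 0.85 f'_c a b (d − a/2), solve the quadratic for a:
a = d − √(d² − 2M_n/(0.85 f'_c b)) = 620 − √(620² − 2 × 675×10⁶/(0.85 × 21.1 × 455)) = 152.06 mm.
A_s = 0.85 f'_c a b / f_y = 0.85 × 21.1 × 152.06 × 455 / 400 = 3102.2 mm².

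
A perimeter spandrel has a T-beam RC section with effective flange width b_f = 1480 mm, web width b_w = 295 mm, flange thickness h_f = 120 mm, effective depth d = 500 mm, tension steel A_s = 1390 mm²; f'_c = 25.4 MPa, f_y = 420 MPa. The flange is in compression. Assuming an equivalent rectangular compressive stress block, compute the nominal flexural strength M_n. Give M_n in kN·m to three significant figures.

M_n ≈ 287 kN·m

Tension: T = A_s f_y = 1390 × 420 = 583800 N.
Try a within the flange: a = T/(0.85 f'_c b_f) = 583800/(0.85 × 25.4 × 1480) = 18.27 mm.
Since a = 18.27 ≤ h_f = 120 mm, the stress block lies entirely in the flange; analyse as a rectangular beam of width b_f.
M_n = T(d − a/2) = 583800 × (500 − 9.135) = 286.57 × 10⁶ N·mm.
M_n = 286.57 kN·m.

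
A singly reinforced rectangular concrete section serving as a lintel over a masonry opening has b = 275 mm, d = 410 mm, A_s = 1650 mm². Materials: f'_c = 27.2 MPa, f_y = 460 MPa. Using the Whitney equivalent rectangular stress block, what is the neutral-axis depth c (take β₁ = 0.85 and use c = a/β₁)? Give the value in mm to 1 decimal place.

c ≈ 140.4 mm

T = A_s f_y = 1650 × 460 = 759000 N = 759 kN.
Setting C = 0.85 f'_c a b equal to T: a = 759000/(0.85 × 27.2 × 275) = 119.377 mm.
With β₁ = 0.85, c = a/β₁ = 119.377/0.85 = 140.4 mm.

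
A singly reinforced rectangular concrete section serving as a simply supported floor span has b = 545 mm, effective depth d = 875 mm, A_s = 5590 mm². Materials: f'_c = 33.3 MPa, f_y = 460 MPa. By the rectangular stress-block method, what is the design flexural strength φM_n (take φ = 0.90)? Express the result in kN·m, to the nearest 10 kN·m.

φM_n ≈ 1830 kN·m

T = A_s f_y = 5590 × 460 = 2571400 N = 2571.4 kN.
From C = T: a = T/(0.85 f'_c b) = 2571400/(0.85 × 33.3 × 545) = 166.69 mm.
M_n = T(d − a/2) = 2571.4 kN × (875 − 83.345) mm = 2035.66 kN·m.
φM_n = 0.90 × 2035.66 = 1832.09 kN·m.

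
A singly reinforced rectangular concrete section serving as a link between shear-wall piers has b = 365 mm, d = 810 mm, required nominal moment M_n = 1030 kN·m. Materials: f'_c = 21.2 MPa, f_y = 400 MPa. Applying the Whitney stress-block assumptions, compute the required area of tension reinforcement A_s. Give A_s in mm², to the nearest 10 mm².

A_s ≈ 3690 mm²

With M_n = 0.85 f'_c a b (d − a/2), solve the quadratic for a:
a = d − √(d² − 2M_n/(0.85 f'_c b)) = 810 − √(810² − 2 × 1030×10⁶/(0.85 × 21.2 × 365)) = 224.42 mm.
A_s = 0.85 f'_c a b / f_y = 0.85 × 21.2 × 224.42 × 365 / 400 = 3690.2 mm².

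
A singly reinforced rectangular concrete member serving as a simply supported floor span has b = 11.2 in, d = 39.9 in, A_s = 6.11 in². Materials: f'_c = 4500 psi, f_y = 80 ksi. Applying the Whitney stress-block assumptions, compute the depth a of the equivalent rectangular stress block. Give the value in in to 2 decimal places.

T = A_s f_y = 6.11 × 80 = 488.8 kips.
a = T/(0.85 f'_c b) = 488.8/(0.85 × 4.5 × 11.2) = 11.41 in.

a ≈ 11.41 in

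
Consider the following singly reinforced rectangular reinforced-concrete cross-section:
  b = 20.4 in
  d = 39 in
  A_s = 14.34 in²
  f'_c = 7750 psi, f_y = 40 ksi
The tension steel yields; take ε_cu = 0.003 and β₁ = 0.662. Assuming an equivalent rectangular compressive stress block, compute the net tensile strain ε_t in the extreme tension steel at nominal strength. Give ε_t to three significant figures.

ε_t ≈ 0.0151

a = A_s f_y/(0.85 f'_c b) = 4.268 in.
β₁ = 0.662, so c = a/β₁ = 4.268/0.662 = 6.447 in.
From the linear strain diagram with ε_cu = 0.003: ε_t = 0.003 (d − c)/c = 0.003 × (39 − 6.447)/6.447 = 0.0151.
Since ε_t ≥ 0.005, the section is tension-controlled.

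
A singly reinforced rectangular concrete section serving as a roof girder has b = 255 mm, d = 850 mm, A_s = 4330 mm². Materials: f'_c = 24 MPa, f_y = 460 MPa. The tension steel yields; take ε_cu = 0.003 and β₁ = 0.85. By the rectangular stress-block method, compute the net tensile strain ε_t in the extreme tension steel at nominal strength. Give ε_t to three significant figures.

a = A_s f_y/(0.85 f'_c b) = 382.89 mm.
β₁ = 0.85, so c = a/β₁ = 382.89/0.85 = 450.46 mm.
From the linear strain diagram with ε_cu = 0.003: ε_t = 0.003 (d − c)/c = 0.003 × (850 − 450.46)/450.46 = 0.00266.
ε_t < 0.004 — the section is over-reinforced for flexure under ACI limits.

ε_t ≈ 0.00266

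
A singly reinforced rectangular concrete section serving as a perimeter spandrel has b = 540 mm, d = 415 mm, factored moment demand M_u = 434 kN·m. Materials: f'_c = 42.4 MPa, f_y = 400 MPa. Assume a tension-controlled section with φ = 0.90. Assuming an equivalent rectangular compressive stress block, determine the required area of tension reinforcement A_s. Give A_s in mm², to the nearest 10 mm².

M_n = M_u/φ = 434/0.90 = 482.222 kN·m.
With M_n = 0.85 f'_c a b (d − a/2), solve the quadratic for a:
a = d − √(d² − 2M_n/(0.85 f'_c b)) = 415 − √(415² − 2 × 482.222×10⁶/(0.85 × 42.4 × 540)) = 64.76 mm.
A_s = 0.85 f'_c a b / f_y = 0.85 × 42.4 × 64.76 × 540 / 400 = 3150.8 mm².

A_s ≈ 3150 mm²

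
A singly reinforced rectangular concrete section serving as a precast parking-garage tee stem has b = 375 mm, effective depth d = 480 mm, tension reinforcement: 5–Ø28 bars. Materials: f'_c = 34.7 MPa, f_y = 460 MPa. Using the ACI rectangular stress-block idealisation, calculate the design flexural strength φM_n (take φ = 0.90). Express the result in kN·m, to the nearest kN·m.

A_s = 5 × 616 = 3080 mm².
T = A_s f_y = 3080 × 460 = 1416800 N = 1416.8 kN.
From C = T: a = T/(0.85 f'_c b) = 1416800/(0.85 × 34.7 × 375) = 128.09 mm.
M_n = T(d − a/2) = 1416.8 kN × (480 − 64.045) mm = 589.33 kN·m.
φM_n = 0.90 × 589.33 = 530.40 kN·m.

φM_n ≈ 530 kN·m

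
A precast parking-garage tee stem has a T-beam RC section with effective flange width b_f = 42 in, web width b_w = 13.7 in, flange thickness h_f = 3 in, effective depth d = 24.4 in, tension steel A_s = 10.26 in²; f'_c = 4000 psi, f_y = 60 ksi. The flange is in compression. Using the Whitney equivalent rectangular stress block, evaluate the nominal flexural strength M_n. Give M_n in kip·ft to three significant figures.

M_n ≈ 1120 kip·ft

Tension: T = A_s f_y = 10.26 × 60 = 615.6 kips.
Try a within the flange: a = T/(0.85 f'_c b_f) = 615.6/(0.85 × 4 × 42) = 4.311 in.
a = 4.311 > h_f = 3 in: the block extends into the web. Split into flange-overhang and web parts.
C_f = 0.85 f'_c (b_f − b_w) h_f = 0.85 × 4 × (42 − 13.7) × 3 = 288.7 kips.
Remaining web compression depth: a_w = (T − C_f)/(0.85 f'_c b_w) = (615.6 − 288.7)/(0.85 × 4 × 13.7) = 7.018 in.
M_n = C_f(d − h_f/2) + (T − C_f)(d − a_w/2) = 288.7 × (24.4 − 1.5) + 326.9 × (24.4 − 3.509) = 6611.2 + 6829.3 = 13440.5 kip·in.
M_n = 13440.5/12 = 1120.04 kip·ft.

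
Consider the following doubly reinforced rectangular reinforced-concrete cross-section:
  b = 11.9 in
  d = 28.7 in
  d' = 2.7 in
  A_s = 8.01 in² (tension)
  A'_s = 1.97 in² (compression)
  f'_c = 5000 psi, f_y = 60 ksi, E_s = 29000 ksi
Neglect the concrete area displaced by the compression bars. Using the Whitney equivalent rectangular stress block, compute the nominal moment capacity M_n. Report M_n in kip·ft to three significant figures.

M_n ≈ 1010 kip·ft

Assume both steels yield.
a = (A_s − A'_s) f_y/(0.85 f'_c b) = (8.01 − 1.97) × 60/(0.85 × 5 × 11.9) = 7.166 in.
c = a/β₁ = 7.166/0.8 = 8.958 in; ε'_s = 0.003(c − d')/c = 0.0021 ≥ ε_y = 0.0021, so the compression steel yields.
M_n = (A_s − A'_s) f_y (d − a/2) + A'_s f_y (d − d') = 362.4 × (28.7 − 3.583) + 118.2 × (28.7 − 2.7) = 9102.4 + 3073.2 = 12175.6 kip·in = 12175.6/12 = 1014.63 kip·ft.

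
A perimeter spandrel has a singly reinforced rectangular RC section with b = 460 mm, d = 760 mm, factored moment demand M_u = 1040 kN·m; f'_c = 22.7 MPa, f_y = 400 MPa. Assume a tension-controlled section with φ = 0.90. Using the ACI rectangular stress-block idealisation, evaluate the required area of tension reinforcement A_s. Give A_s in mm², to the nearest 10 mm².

M_n = M_u/φ = 1040/0.90 = 1155.56 kN·m.
With M_n = 0.85 f'_c a b (d − a/2), solve the quadratic for a:
a = d − √(d² − 2M_n/(0.85 f'_c b)) = 760 − √(760² − 2 × 1155.56×10⁶/(0.85 × 22.7 × 460)) = 196.78 mm.
A_s = 0.85 f'_c a b / f_y = 0.85 × 22.7 × 196.78 × 460 / 400 = 4366.4 mm².

A_s ≈ 4370 mm²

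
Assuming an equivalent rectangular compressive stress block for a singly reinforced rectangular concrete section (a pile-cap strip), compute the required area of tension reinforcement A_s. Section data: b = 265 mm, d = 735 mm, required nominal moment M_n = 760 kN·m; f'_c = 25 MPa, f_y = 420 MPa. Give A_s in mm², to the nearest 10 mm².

With M_n = 0.85 f'_c a b (d − a/2), solve the quadratic for a:
a = d − √(d² − 2M_n/(0.85 f'_c b)) = 735 − √(735² − 2 × 760×10⁶/(0.85 × 25 × 265)) = 215.09 mm.
A_s = 0.85 f'_c a b / f_y = 0.85 × 25 × 215.09 × 265 / 420 = 2883.9 mm².

A_s ≈ 2880 mm²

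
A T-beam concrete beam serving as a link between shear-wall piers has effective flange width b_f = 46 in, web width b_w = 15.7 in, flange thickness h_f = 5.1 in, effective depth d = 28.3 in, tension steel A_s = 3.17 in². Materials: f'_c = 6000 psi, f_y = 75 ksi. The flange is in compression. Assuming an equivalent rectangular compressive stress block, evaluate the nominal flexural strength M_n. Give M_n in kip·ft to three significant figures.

M_n ≈ 551 kip·ft

Tension: T = A_s f_y = 3.17 × 75 = 237.75 kips.
Try a within the flange: a = T/(0.85 f'_c b_f) = 237.75/(0.85 × 6 × 46) = 1.013 in.
Since a = 1.013 ≤ h_f = 5.1 in, the stress block lies entirely in the flange; analyse as a rectangular beam of width b_f.
M_n = T(d − a/2) = 237.75 × (28.3 − 0.5065) = 6607.9 kip·in.
M_n = 6607.9/12 = 550.66 kip·ft.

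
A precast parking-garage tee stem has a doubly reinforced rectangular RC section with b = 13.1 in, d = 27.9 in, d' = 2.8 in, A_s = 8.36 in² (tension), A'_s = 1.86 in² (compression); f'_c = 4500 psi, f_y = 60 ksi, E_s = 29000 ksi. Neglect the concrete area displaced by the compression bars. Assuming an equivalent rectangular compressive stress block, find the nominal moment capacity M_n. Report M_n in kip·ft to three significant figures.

Assume both steels yield.
a = (A_s − A'_s) f_y/(0.85 f'_c b) = (8.36 − 1.86) × 60/(0.85 × 4.5 × 13.1) = 7.783 in.
c = a/β₁ = 7.783/0.825 = 9.434 in; ε'_s = 0.003(c − d')/c = 0.0021 ≥ ε_y = 0.0021, so the compression steel yields.
M_n = (A_s − A'_s) f_y (d − a/2) + A'_s f_y (d − d') = 390 × (27.9 − 3.8915) + 111.6 × (27.9 − 2.8) = 9363.3 + 2801.2 = 12164.5 kip·in = 12164.5/12 = 1013.71 kip·ft.

M_n ≈ 1010 kip·ft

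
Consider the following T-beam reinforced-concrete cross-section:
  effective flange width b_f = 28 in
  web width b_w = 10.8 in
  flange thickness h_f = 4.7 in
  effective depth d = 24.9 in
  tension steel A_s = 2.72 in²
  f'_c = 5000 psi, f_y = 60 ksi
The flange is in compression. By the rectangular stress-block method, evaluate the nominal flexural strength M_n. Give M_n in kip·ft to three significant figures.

M_n ≈ 329 kip·ft

Tension: T = A_s f_y = 2.72 × 60 = 163.2 kips.
Try a within the flange: a = T/(0.85 f'_c b_f) = 163.2/(0.85 × 5 × 28) = 1.371 in.
Since a = 1.371 ≤ h_f = 4.7 in, the stress block lies entirely in the flange; analyse as a rectangular beam of width b_f.
M_n = T(d − a/2) = 163.2 × (24.9 − 0.6855) = 3951.8 kip·in.
M_n = 3951.8/12 = 329.32 kip·ft.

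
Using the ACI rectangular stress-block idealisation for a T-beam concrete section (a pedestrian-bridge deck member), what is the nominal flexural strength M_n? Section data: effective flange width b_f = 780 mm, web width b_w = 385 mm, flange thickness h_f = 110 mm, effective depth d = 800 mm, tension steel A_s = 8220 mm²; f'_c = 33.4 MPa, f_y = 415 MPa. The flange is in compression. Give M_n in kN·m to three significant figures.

M_n ≈ 2440 kN·m

Tension: T = A_s f_y = 8220 × 415 = 3411300 N.
Try a within the flange: a = T/(0.85 f'_c b_f) = 3411300/(0.85 × 33.4 × 780) = 154.05 mm.
a = 154.05 > h_f = 110 mm: the block extends into the web. Split into flange-overhang and web parts.
C_f = 0.85 f'_c (b_f − b_w) h_f = 0.85 × 33.4 × (780 − 385) × 110 = 1233546 N.
Remaining web compression depth: a_w = (T − C_f)/(0.85 f'_c b_w) = (3411300 − 1233546)/(0.85 × 33.4 × 385) = 199.24 mm.
M_n = C_f(d − h_f/2) + (T − C_f)(d − a_w/2) = 1233546 × (800 − 55) + 2177754 × (800 − 99.62) = 918.99 + 1525.26 = 2444.25 × 10⁶ N·mm.
M_n = 2444.25 kN·m.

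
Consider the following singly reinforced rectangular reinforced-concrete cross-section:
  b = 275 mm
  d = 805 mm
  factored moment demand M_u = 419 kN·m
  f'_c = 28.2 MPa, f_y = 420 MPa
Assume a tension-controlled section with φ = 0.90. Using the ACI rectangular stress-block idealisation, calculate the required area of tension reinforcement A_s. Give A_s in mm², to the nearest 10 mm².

A_s ≈ 1460 mm²

M_n = M_u/φ = 419/0.90 = 465.556 kN·m.
With M_n = 0.85 f'_c a b (d − a/2), solve the quadratic for a:
a = d − √(d² − 2M_n/(0.85 f'_c b)) = 805 − √(805² − 2 × 465.556×10⁶/(0.85 × 28.2 × 275)) = 93.12 mm.
A_s = 0.85 f'_c a b / f_y = 0.85 × 28.2 × 93.12 × 275 / 420 = 1461.5 mm².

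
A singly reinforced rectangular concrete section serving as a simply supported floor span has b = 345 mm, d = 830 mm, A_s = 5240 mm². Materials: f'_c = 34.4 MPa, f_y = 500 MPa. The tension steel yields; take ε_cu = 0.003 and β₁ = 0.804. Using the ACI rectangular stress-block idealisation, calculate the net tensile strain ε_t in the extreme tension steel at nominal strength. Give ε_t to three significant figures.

ε_t ≈ 0.00471

a = A_s f_y/(0.85 f'_c b) = 259.72 mm.
β₁ = 0.804, so c = a/β₁ = 259.72/0.804 = 323.03 mm.
From the linear strain diagram with ε_cu = 0.003: ε_t = 0.003 (d − c)/c = 0.003 × (830 − 323.03)/323.03 = 0.00471.
ε_t is between 0.004 and 0.005 — transition zone.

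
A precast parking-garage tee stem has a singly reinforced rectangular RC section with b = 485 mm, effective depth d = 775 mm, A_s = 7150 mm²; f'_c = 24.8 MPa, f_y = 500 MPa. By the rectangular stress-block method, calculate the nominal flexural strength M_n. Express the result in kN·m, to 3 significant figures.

T = A_s f_y = 7150 × 500 = 3575000 N = 3575 kN.
From C = T: a = T/(0.85 f'_c b) = 3575000/(0.85 × 24.8 × 485) = 349.67 mm.
M_n = T(d − a/2) = 3575 kN × (775 − 174.835) mm = 2145.59 kN·m.

M_n ≈ 2150 kN·m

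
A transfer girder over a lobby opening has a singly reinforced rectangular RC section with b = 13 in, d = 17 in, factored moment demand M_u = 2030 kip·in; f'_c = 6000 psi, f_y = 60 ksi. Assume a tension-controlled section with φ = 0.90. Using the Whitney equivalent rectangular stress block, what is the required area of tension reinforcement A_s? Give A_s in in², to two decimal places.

A_s ≈ 2.36 in²

M_n = M_u/φ = 2030/0.90 = 2255.56 kip·in.
From M_n = 0.85 f'_c a b (d − a/2):
a = d − √(d² − 2M_n/(0.85 f'_c b)) = 17 − √(17² − 2 × 2255.56/(0.85 × 6 × 13)) = 2.135 in.
A_s = 0.85 f'_c a b / f_y = 0.85 × 6 × 2.135 × 13 / 60 = 2.359 in².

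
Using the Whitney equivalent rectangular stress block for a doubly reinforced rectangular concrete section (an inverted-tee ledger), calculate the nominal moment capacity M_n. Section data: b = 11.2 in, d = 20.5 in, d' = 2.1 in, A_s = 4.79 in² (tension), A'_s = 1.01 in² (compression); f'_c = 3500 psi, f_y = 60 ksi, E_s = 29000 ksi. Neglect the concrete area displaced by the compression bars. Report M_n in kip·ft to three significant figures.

M_n ≈ 416 kip·ft

Assume both steels yield.
a = (A_s − A'_s) f_y/(0.85 f'_c b) = (4.79 − 1.01) × 60/(0.85 × 3.5 × 11.2) = 6.807 in.
c = a/β₁ = 6.807/0.85 = 8.008 in; ε'_s = 0.003(c − d')/c = 0.0022 ≥ ε_y = 0.0021, so the compression steel yields.
M_n = (A_s − A'_s) f_y (d − a/2) + A'_s f_y (d − d') = 226.8 × (20.5 − 3.4035) + 60.6 × (20.5 − 2.1) = 3877.5 + 1115.0 = 4992.5 kip·in = 4992.5/12 = 416.04 kip·ft.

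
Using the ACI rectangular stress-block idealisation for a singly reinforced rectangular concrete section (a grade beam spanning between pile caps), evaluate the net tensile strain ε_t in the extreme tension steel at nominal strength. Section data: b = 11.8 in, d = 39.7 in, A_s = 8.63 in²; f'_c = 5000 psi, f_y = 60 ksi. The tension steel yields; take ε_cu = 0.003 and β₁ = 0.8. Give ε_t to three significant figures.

a = A_s f_y/(0.85 f'_c b) = 10.325 in.
β₁ = 0.8, so c = a/β₁ = 10.325/0.8 = 12.906 in.
From the linear strain diagram with ε_cu = 0.003: ε_t = 0.003 (d − c)/c = 0.003 × (39.7 − 12.906)/12.906 = 0.00623.
Since ε_t ≥ 0.005, the section is tension-controlled.

ε_t ≈ 0.00623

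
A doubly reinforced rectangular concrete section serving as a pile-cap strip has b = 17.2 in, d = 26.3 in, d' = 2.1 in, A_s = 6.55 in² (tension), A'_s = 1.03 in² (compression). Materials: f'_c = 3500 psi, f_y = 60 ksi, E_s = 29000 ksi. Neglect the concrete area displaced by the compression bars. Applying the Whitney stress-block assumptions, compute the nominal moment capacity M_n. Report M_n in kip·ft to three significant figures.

M_n ≈ 761 kip·ft

Assume both steels yield.
a = (A_s − A'_s) f_y/(0.85 f'_c b) = (6.55 − 1.03) × 60/(0.85 × 3.5 × 17.2) = 6.473 in.
c = a/β₁ = 6.473/0.85 = 7.615 in; ε'_s = 0.003(c − d')/c = 0.0022 ≥ ε_y = 0.0021, so the compression steel yields.
M_n = (A_s − A'_s) f_y (d − a/2) + A'_s f_y (d − d') = 331.2 × (26.3 − 3.2365) + 61.8 × (26.3 − 2.1) = 7638.6 + 1495.6 = 9134.2 kip·in = 9134.2/12 = 761.18 kip·ft.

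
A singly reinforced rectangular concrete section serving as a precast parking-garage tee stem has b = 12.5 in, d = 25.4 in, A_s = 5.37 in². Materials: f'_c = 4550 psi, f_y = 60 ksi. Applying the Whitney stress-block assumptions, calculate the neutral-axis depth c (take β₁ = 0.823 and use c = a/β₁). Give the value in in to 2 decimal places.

T = A_s f_y = 5.37 × 60 = 322.2 kips.
a = T/(0.85 f'_c b) = 322.2/(0.85 × 4.55 × 12.5) = 6.6648 in.
With β₁ = 0.823, c = a/β₁ = 6.6648/0.823 = 8.10 in.

c ≈ 8.10 in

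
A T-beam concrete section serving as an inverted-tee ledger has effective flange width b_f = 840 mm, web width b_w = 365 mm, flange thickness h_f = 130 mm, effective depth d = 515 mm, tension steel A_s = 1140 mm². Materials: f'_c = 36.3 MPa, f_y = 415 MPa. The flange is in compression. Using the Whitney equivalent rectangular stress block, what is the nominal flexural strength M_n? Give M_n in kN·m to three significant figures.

M_n ≈ 239 kN·m

Tension: T = A_s f_y = 1140 × 415 = 473100 N.
Try a within the flange: a = T/(0.85 f'_c b_f) = 473100/(0.85 × 36.3 × 840) = 18.25 mm.
Since a = 18.25 ≤ h_f = 130 mm, the stress block lies entirely in the flange; analyse as a rectangular beam of width b_f.
M_n = T(d − a/2) = 473100 × (515 − 9.125) = 239.33 × 10⁶ N·mm.
M_n = 239.33 kN·m.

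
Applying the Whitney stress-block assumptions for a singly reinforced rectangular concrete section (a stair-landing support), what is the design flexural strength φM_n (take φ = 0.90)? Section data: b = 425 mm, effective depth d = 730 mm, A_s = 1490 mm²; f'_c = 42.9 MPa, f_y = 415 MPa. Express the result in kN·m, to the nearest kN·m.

φM_n ≈ 395 kN·m

T = A_s f_y = 1490 × 415 = 618350 N = 618.35 kN.
From C = T: a = T/(0.85 f'_c b) = 618350/(0.85 × 42.9 × 425) = 39.90 mm.
M_n = T(d − a/2) = 618.35 kN × (730 − 19.95) mm = 439.06 kN·m.
φM_n = 0.90 × 439.06 = 395.15 kN·m.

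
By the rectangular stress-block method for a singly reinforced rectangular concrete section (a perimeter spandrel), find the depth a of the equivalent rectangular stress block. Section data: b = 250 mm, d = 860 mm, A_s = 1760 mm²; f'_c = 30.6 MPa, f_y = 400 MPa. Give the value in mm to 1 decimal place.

a ≈ 108.3 mm

T = A_s f_y = 1760 × 400 = 704000 N = 704 kN.
Setting C = 0.85 f'_c a b equal to T: a = 704000/(0.85 × 30.6 × 250) = 108.3 mm.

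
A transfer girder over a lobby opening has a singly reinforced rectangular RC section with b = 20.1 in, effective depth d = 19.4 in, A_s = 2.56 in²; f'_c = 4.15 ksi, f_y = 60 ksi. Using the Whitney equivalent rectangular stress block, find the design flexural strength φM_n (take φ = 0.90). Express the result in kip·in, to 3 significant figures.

φM_n ≈ 2530 kip·in

T = A_s f_y = 2.56 × 60 = 153.6 kips.
a = T/(0.85 f'_c b) = 153.6/(0.85 × 4.15 × 20.1) = 2.166 in.
M_n = T(d − a/2) = 153.6 × (19.4 − 1.083) = 2813.5 kip·in.
φM_n = 0.90 × 2813.5 = 2532.2 kip·in.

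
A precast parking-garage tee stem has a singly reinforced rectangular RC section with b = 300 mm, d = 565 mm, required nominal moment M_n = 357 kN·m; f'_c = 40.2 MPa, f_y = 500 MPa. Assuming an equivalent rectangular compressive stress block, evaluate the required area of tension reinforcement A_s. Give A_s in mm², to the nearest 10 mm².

A_s ≈ 1340 mm²

With M_n = 0.85 f'_c a b (d − a/2), solve the quadratic for a:
a = d − √(d² − 2M_n/(0.85 f'_c b)) = 565 − √(565² − 2 × 357×10⁶/(0.85 × 40.2 × 300)) = 65.43 mm.
A_s = 0.85 f'_c a b / f_y = 0.85 × 40.2 × 65.43 × 300 / 500 = 1341.4 mm².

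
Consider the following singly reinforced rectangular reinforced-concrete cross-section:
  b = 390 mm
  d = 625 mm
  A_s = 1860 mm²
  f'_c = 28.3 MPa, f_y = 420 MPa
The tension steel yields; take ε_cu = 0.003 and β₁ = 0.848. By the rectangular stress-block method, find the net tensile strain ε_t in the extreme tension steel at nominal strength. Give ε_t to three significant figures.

ε_t ≈ 0.0161

a = A_s f_y/(0.85 f'_c b) = 83.27 mm.
β₁ = 0.848, so c = a/β₁ = 83.27/0.848 = 98.20 mm.
From the linear strain diagram with ε_cu = 0.003: ε_t = 0.003 (d − c)/c = 0.003 × (625 − 98.20)/98.20 = 0.0161.
Since ε_t ≥ 0.005, the section is tension-controlled.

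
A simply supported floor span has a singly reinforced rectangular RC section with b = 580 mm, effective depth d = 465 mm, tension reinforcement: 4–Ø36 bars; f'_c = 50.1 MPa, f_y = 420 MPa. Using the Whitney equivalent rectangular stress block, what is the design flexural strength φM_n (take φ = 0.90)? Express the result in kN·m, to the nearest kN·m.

A_s = 4 × 1018 = 4072 mm².
T = A_s f_y = 4072 × 420 = 1710240 N = 1710.24 kN.
From C = T: a = T/(0.85 f'_c b) = 1710240/(0.85 × 50.1 × 580) = 69.24 mm.
M_n = T(d − a/2) = 1710.24 kN × (465 − 34.62) mm = 736.05 kN·m.
φM_n = 0.90 × 736.05 = 662.45 kN·m.

φM_n ≈ 662 kN·m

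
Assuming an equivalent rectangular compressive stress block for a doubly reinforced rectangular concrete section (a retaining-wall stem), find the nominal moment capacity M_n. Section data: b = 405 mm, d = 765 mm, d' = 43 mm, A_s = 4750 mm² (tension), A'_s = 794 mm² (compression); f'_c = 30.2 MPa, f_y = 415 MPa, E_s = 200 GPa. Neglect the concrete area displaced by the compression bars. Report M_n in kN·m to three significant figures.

M_n ≈ 1360 kN·m

Assume both tension and compression steel yield.
Net tension couple steel: A_s − A'_s = 3956 mm².
a = (A_s − A'_s) f_y / (0.85 f'_c b) = 1641740/(0.85 × 30.2 × 405) = 157.92 mm.
c = a/β₁ = 157.92/0.834 = 189.35 mm; ε'_s = 0.003(c − d')/c = 0.0023 ≥ f_y/E_s = 0.0021, so compression steel does yield.
M_n = (A_s − A'_s) f_y (d − a/2) + A'_s f_y (d − d') = [1641740 × (765 − 78.96) + 329510 × (765 − 43)] × 10⁻⁶ = 1126.30 + 237.91 = 1364.21 kN·m.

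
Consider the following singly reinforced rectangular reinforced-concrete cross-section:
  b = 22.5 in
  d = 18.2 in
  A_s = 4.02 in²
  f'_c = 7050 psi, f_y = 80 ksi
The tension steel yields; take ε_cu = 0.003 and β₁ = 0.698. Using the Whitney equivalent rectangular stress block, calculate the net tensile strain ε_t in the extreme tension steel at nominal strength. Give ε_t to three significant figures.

a = A_s f_y/(0.85 f'_c b) = 2.385 in.
β₁ = 0.698, so c = a/β₁ = 2.385/0.698 = 3.417 in.
From the linear strain diagram with ε_cu = 0.003: ε_t = 0.003 (d − c)/c = 0.003 × (18.2 − 3.417)/3.417 = 0.0130.
Since ε_t ≥ 0.005, the section is tension-controlled.

ε_t ≈ 0.0130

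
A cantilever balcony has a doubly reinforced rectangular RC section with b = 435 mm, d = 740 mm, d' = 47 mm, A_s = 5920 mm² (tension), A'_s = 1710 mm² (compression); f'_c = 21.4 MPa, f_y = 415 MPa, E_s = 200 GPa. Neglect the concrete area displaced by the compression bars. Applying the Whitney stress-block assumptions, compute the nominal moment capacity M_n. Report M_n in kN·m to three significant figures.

M_n ≈ 1590 kN·m

Assume both tension and compression steel yield.
Net tension couple steel: A_s − A'_s = 4210 mm².
a = (A_s − A'_s) f_y / (0.85 f'_c b) = 1747150/(0.85 × 21.4 × 435) = 220.80 mm.
c = a/β₁ = 220.80/0.85 = 259.76 mm; ε'_s = 0.003(c − d')/c = 0.0025 ≥ f_y/E_s = 0.0021, so compression steel does yield.
M_n = (A_s − A'_s) f_y (d − a/2) + A'_s f_y (d − d') = [1747150 × (740 − 110.4) + 709650 × (740 − 47)] × 10⁻⁶ = 1100.01 + 491.79 = 1591.80 kN·m.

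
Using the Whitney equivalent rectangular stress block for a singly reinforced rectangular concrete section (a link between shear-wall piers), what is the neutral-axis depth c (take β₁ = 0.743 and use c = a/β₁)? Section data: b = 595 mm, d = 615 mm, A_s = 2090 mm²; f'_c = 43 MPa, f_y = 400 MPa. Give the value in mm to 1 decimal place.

T = A_s f_y = 2090 × 400 = 836000 N = 836 kN.
Setting C = 0.85 f'_c a b equal to T: a = 836000/(0.85 × 43 × 595) = 38.442 mm.
With β₁ = 0.743, c = a/β₁ = 38.442/0.743 = 51.7 mm.

c ≈ 51.7 mm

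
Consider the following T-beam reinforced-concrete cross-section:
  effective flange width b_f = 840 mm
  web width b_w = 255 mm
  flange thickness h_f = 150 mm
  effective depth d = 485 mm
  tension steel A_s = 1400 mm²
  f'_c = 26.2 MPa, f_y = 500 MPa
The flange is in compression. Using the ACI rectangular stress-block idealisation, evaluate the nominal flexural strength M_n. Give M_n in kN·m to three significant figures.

Tension: T = A_s f_y = 1400 × 500 = 700000 N.
Try a within the flange: a = T/(0.85 f'_c b_f) = 700000/(0.85 × 26.2 × 840) = 37.42 mm.
Since a = 37.42 ≤ h_f = 150 mm, the stress block lies entirely in the flange; analyse as a rectangular beam of width b_f.
M_n = T(d − a/2) = 700000 × (485 − 18.71) = 326.40 × 10⁶ N·mm.
M_n = 326.40 kN·m.

M_n ≈ 326 kN·m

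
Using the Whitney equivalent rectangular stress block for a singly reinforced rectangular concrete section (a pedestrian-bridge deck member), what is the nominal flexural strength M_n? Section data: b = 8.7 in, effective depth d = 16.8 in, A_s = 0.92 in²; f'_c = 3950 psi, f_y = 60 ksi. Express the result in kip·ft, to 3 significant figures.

T = A_s f_y = 0.92 × 60 = 55.2 kips.
a = T/(0.85 f'_c b) = 55.2/(0.85 × 3.95 × 8.7) = 1.890 in.
M_n = T(d − a/2) = 55.2 × (16.8 − 0.945) = 875.2 kip·in = 875.2/12 = 72.93 kip·ft.

M_n ≈ 72.9 kip·ft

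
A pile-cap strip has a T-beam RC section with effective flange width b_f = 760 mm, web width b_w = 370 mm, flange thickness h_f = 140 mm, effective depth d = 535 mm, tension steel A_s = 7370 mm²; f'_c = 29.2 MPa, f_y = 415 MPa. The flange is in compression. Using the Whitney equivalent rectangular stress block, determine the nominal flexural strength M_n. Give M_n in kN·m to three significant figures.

Tension: T = A_s f_y = 7370 × 415 = 3058550 N.
Try a within the flange: a = T/(0.85 f'_c b_f) = 3058550/(0.85 × 29.2 × 760) = 162.14 mm.
a = 162.14 > h_f = 140 mm: the block extends into the web. Split into flange-overhang and web parts.
C_f = 0.85 f'_c (b_f − b_w) h_f = 0.85 × 29.2 × (760 − 370) × 140 = 1355172 N.
Remaining web compression depth: a_w = (T − C_f)/(0.85 f'_c b_w) = (3058550 − 1355172)/(0.85 × 29.2 × 370) = 185.48 mm.
M_n = C_f(d − h_f/2) + (T − C_f)(d − a_w/2) = 1355172 × (535 − 70) + 1703378 × (535 − 92.74) = 630.15 + 753.34 = 1383.49 × 10⁶ N·mm.
M_n = 1383.49 kN·m.

M_n ≈ 1380 kN·m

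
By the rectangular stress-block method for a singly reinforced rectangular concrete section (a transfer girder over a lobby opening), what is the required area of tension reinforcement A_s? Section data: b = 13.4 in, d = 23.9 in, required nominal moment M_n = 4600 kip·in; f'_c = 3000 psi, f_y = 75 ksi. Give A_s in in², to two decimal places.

A_s ≈ 2.97 in²

From M_n = 0.85 f'_c a b (d − a/2):
a = d − √(d² − 2M_n/(0.85 f'_c b)) = 23.9 − √(23.9² − 2 × 4600/(0.85 × 3 × 13.4)) = 6.523 in.
A_s = 0.85 f'_c a b / f_y = 0.85 × 3 × 6.523 × 13.4 / 75 = 2.972 in².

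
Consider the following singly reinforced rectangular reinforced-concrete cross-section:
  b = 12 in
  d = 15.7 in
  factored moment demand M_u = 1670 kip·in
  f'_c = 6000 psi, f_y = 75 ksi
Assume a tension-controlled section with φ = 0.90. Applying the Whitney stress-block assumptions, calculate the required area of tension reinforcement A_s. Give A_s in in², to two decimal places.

A_s ≈ 1.69 in²

M_n = M_u/φ = 1670/0.90 = 1855.56 kip·in.
From M_n = 0.85 f'_c a b (d − a/2):
a = d − √(d² − 2M_n/(0.85 f'_c b)) = 15.7 − √(15.7² − 2 × 1855.56/(0.85 × 6 × 12)) = 2.067 in.
A_s = 0.85 f'_c a b / f_y = 0.85 × 6 × 2.067 × 12 / 75 = 1.687 in².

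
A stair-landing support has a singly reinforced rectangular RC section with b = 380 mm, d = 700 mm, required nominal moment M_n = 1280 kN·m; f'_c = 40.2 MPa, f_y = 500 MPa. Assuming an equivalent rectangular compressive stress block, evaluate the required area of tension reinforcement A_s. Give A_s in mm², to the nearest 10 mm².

With M_n = 0.85 f'_c a b (d − a/2), solve the quadratic for a:
a = d − √(d² − 2M_n/(0.85 f'_c b)) = 700 − √(700² − 2 × 1280×10⁶/(0.85 × 40.2 × 380)) = 158.85 mm.
A_s = 0.85 f'_c a b / f_y = 0.85 × 40.2 × 158.85 × 380 / 500 = 4125.2 mm².

A_s ≈ 4130 mm²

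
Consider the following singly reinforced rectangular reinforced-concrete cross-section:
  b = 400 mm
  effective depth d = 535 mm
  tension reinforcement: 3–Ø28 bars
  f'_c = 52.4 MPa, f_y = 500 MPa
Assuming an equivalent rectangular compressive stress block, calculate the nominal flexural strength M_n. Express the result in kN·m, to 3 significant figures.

A_s = 3 × 616 = 1848 mm².
T = A_s f_y = 1848 × 500 = 924000 N = 924 kN.
From C = T: a = T/(0.85 f'_c b) = 924000/(0.85 × 52.4 × 400) = 51.86 mm.
M_n = T(d − a/2) = 924 kN × (535 − 25.93) mm = 470.38 kN·m.

M_n ≈ 470 kN·m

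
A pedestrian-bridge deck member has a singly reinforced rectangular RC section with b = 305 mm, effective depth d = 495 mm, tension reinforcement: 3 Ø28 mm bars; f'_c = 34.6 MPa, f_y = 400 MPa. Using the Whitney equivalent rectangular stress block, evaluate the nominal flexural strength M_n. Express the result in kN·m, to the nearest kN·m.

A_s = 3 × 616 = 1848 mm².
T = A_s f_y = 1848 × 400 = 739200 N = 739.2 kN.
From C = T: a = T/(0.85 f'_c b) = 739200/(0.85 × 34.6 × 305) = 82.41 mm.
M_n = T(d − a/2) = 739.2 kN × (495 − 41.205) mm = 335.45 kN·m.

M_n ≈ 335 kN·m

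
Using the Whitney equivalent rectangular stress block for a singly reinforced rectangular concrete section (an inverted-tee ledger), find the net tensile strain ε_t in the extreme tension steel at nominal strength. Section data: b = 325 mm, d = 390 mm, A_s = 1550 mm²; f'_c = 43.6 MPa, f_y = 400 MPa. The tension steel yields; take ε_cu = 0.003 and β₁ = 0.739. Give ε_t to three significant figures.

a = A_s f_y/(0.85 f'_c b) = 51.48 mm.
β₁ = 0.739, so c = a/β₁ = 51.48/0.739 = 69.66 mm.
From the linear strain diagram with ε_cu = 0.003: ε_t = 0.003 (d − c)/c = 0.003 × (390 − 69.66)/69.66 = 0.0138.
Since ε_t ≥ 0.005, the section is tension-controlled.

ε_t ≈ 0.0138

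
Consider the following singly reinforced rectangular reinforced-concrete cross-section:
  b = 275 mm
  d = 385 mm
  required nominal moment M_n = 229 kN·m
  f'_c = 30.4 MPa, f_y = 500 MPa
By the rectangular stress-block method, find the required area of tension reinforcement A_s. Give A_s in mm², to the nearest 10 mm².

With M_n = 0.85 f'_c a b (d − a/2), solve the quadratic for a:
a = d − √(d² − 2M_n/(0.85 f'_c b)) = 385 − √(385² − 2 × 229×10⁶/(0.85 × 30.4 × 275)) = 95.57 mm.
A_s = 0.85 f'_c a b / f_y = 0.85 × 30.4 × 95.57 × 275 / 500 = 1358.2 mm².

A_s ≈ 1360 mm²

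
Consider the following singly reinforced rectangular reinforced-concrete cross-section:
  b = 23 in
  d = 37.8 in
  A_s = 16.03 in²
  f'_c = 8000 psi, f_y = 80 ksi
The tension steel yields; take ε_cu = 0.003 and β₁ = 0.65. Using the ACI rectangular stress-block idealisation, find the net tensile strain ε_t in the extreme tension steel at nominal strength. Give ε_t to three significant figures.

ε_t ≈ 0.00599

a = A_s f_y/(0.85 f'_c b) = 8.199 in.
β₁ = 0.65, so c = a/β₁ = 8.199/0.65 = 12.614 in.
From the linear strain diagram with ε_cu = 0.003: ε_t = 0.003 (d − c)/c = 0.003 × (37.8 − 12.614)/12.614 = 0.00599.
Since ε_t ≥ 0.005, the section is tension-controlled.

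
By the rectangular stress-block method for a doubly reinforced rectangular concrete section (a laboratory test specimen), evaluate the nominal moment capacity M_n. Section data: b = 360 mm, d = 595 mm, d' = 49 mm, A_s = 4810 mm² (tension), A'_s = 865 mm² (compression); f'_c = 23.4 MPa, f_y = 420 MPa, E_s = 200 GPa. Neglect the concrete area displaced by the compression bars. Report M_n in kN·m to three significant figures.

M_n ≈ 993 kN·m

Assume both tension and compression steel yield.
Net tension couple steel: A_s − A'_s = 3945 mm².
a = (A_s − A'_s) f_y / (0.85 f'_c b) = 1656900/(0.85 × 23.4 × 360) = 231.40 mm.
c = a/β₁ = 231.40/0.85 = 272.24 mm; ε'_s = 0.003(c − d')/c = 0.0025 ≥ f_y/E_s = 0.0021, so compression steel does yield.
M_n = (A_s − A'_s) f_y (d − a/2) + A'_s f_y (d − d') = [1656900 × (595 − 115.7) + 363300 × (595 − 49)] × 10⁻⁶ = 794.15 + 198.36 = 992.51 kN·m.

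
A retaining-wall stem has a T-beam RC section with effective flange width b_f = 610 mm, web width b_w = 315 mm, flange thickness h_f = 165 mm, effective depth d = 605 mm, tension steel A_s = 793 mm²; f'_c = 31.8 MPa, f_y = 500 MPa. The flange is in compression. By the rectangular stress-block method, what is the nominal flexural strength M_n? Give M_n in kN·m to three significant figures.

Tension: T = A_s f_y = 793 × 500 = 396500 N.
Try a within the flange: a = T/(0.85 f'_c b_f) = 396500/(0.85 × 31.8 × 610) = 24.05 mm.
Since a = 24.05 ≤ h_f = 165 mm, the stress block lies entirely in the flange; analyse as a rectangular beam of width b_f.
M_n = T(d − a/2) = 396500 × (605 − 12.025) = 235.11 × 10⁶ N·mm.
M_n = 235.11 kN·m.

M_n ≈ 235 kN·m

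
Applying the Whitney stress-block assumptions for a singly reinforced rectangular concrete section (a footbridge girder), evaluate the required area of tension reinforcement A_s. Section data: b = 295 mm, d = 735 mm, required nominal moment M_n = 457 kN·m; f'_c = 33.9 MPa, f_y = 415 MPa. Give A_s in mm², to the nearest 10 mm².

With M_n = 0.85 f'_c a b (d − a/2), solve the quadratic for a:
a = d − √(d² − 2M_n/(0.85 f'_c b)) = 735 − √(735² − 2 × 457×10⁶/(0.85 × 33.9 × 295)) = 77.20 mm.
A_s = 0.85 f'_c a b / f_y = 0.85 × 33.9 × 77.20 × 295 / 415 = 1581.3 mm².

A_s ≈ 1580 mm²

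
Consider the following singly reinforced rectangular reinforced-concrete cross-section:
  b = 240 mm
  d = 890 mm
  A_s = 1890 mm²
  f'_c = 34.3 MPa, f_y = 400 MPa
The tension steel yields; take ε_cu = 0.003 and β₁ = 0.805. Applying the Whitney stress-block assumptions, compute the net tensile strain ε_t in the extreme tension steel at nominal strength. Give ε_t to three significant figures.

a = A_s f_y/(0.85 f'_c b) = 108.04 mm.
β₁ = 0.805, so c = a/β₁ = 108.04/0.805 = 134.21 mm.
From the linear strain diagram with ε_cu = 0.003: ε_t = 0.003 (d − c)/c = 0.003 × (890 − 134.21)/134.21 = 0.0169.
Since ε_t ≥ 0.005, the section is tension-controlled.

ε_t ≈ 0.0169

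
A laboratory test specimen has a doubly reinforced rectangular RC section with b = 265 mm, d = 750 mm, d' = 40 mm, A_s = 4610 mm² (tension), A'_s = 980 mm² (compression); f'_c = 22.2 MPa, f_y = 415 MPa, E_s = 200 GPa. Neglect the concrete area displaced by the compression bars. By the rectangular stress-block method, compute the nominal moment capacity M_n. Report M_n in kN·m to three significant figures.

Assume both tension and compression steel yield.
Net tension couple steel: A_s − A'_s = 3630 mm².
a = (A_s − A'_s) f_y / (0.85 f'_c b) = 1506450/(0.85 × 22.2 × 265) = 301.26 mm.
c = a/β₁ = 301.26/0.85 = 354.42 mm; ε'_s = 0.003(c − d')/c = 0.0027 ≥ f_y/E_s = 0.0021, so compression steel does yield.
M_n = (A_s − A'_s) f_y (d − a/2) + A'_s f_y (d − d') = [1506450 × (750 − 150.63) + 406700 × (750 − 40)] × 10⁻⁶ = 902.92 + 288.76 = 1191.68 kN·m.

M_n ≈ 1190 kN·m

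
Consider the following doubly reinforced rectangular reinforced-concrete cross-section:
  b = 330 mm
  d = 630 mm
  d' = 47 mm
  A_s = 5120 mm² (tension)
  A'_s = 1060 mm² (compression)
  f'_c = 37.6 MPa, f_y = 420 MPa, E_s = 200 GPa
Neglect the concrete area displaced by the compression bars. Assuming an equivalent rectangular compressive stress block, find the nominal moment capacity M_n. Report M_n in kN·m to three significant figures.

Assume both tension and compression steel yield.
Net tension couple steel: A_s − A'_s = 4060 mm².
a = (A_s − A'_s) f_y / (0.85 f'_c b) = 1705200/(0.85 × 37.6 × 330) = 161.68 mm.
c = a/β₁ = 161.68/0.781 = 207.02 mm; ε'_s = 0.003(c − d')/c = 0.0023 ≥ f_y/E_s = 0.0021, so compression steel does yield.
M_n = (A_s − A'_s) f_y (d − a/2) + A'_s f_y (d − d') = [1705200 × (630 − 80.84) + 445200 × (630 − 47)] × 10⁻⁶ = 936.43 + 259.55 = 1195.98 kN·m.

M_n ≈ 1200 kN·m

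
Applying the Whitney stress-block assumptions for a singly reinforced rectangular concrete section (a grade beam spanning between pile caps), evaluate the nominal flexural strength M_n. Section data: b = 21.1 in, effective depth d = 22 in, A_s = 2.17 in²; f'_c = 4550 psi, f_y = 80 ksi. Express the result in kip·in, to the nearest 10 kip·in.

M_n ≈ 3630 kip·in

T = A_s f_y = 2.17 × 80 = 173.6 kips.
a = T/(0.85 f'_c b) = 173.6/(0.85 × 4.55 × 21.1) = 2.127 in.
M_n = T(d − a/2) = 173.6 × (22 − 1.0635) = 3634.6 kip·in.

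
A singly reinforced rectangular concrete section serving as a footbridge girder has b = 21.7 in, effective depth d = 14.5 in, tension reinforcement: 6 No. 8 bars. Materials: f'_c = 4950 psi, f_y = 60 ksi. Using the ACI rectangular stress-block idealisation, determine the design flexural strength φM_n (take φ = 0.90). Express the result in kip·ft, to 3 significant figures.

A_s = 6 × 0.79 = 4.74 in².
T = A_s f_y = 4.74 × 60 = 284.4 kips.
a = T/(0.85 f'_c b) = 284.4/(0.85 × 4.95 × 21.7) = 3.115 in.
M_n = T(d − a/2) = 284.4 × (14.5 − 1.5575) = 3680.8 kip·in = 3680.8/12 = 306.73 kip·ft.
φM_n = 0.90 × 306.73 = 276.06 kip·ft.

φM_n ≈ 276 kip·ft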